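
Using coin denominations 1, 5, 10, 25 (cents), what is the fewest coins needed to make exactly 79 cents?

7

79 − 3×25→4 − 4×1→0
Total coins = 3 + 4 = 7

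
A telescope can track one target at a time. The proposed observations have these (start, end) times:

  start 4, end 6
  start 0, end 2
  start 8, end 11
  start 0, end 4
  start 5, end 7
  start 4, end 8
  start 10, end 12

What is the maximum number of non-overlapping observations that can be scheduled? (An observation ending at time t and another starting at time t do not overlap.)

3

By end time: (0,2), (0,4), (4,6), (5,7), (4,8), (8,11), (10,12).
Pick (0,2); next start ≥ 2 → (4,6); next start ≥ 6 → (8,11).
Selected 3 observations.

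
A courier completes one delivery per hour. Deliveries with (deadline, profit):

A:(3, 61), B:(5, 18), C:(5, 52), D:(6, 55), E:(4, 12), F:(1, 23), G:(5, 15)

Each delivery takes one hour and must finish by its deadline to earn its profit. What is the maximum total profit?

224

By profit: A(d3,61), D(d6,55), C(d5,52), F(d1,23), B(d5,18), G(d5,15), E(d4,12)
A→slot 3; D→slot 6; C→slot 5; F→slot 1; B→slot 4; G→slot 2; E skipped.
Profit = 23 + 15 + 61 + 18 + 52 + 55 = 224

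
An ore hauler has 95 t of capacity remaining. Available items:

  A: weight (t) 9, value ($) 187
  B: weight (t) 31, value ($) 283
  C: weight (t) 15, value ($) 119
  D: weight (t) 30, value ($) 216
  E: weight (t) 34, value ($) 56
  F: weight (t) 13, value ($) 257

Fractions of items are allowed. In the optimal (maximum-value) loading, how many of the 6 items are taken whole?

Greedy by value/weight ratio, highest first.
Order: A (187/9=20.78) > F (257/13=19.77) > B (283/31=9.13) > C (119/15=7.93) > D (216/30=7.20) > E (56/34=1.65)
Fill: take A (9 @ 187) → take F (13 @ 257) → take B (31 @ 283) → take C (15 @ 119) → take 27/30 of D → 194.40; 95/95 used.
4 item(s) taken whole; one partial (take 27/30 of D).

4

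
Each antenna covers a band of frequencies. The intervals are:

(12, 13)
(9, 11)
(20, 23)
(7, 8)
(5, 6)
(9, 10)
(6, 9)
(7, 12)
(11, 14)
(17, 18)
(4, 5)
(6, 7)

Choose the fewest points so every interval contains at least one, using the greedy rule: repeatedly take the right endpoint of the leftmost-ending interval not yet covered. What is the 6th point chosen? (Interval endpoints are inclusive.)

23

By right end: [4,5]  [5,6]  [6,7]  [7,8]  [6,9]  [9,10]  [9,11]  [7,12]  [12,13]  [11,14]  [17,18]  [20,23]
[4,5] uncovered → point at 5; [6,7] uncovered → point at 7; [9,10] uncovered → point at 10; [12,13] uncovered → point at 13; [17,18] uncovered → point at 18; [20,23] uncovered → point at 23.
Points: 5, 7, 10, 13, 18, 23 (6 total).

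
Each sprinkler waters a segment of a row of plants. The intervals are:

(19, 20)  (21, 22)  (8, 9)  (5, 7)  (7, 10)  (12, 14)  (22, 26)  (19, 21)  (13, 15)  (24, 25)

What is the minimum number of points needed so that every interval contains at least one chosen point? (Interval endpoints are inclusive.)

6

Sorted: [5,7] [8,9] [7,10] [12,14] [13,15] [19,20] [19,21] [21,22] [24,25] [22,26]
{[5,7]} hit by 7; {[8,9],[7,10]} hit by 9; {[12,14],[13,15]} hit by 14; {[19,20],[19,21]} hit by 20; {[21,22]} hit by 22; {[24,25],[22,26]} hit by 25.
Points: 7, 9, 14, 20, 22, 25 (6 total).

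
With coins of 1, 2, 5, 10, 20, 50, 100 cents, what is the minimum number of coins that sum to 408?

7

408 = 4×100 + 1×5 + 1×2 + 1×1
Total coins = 4 + 1 + 1 + 1 = 7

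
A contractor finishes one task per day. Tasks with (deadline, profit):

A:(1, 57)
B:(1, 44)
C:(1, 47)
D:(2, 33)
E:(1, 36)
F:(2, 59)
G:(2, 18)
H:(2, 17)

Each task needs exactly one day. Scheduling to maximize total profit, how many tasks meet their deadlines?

Sort by profit descending; place each in the latest free slot ≤ its deadline.
By profit: F(d2,59), A(d1,57), C(d1,47), B(d1,44), E(d1,36), D(d2,33), G(d2,18), H(d2,17)
F→slot 2; A→slot 1; C skipped; B skipped; E skipped; D skipped; G skipped; H skipped.
2 of 8 scheduled.

2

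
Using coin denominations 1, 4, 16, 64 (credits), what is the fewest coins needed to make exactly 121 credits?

7

Greedy: take as many of the largest coin as possible, then repeat with the remainder.
121 = 1×64 + 3×16 + 2×4 + 1×1
Total coins = 1 + 3 + 2 + 1 = 7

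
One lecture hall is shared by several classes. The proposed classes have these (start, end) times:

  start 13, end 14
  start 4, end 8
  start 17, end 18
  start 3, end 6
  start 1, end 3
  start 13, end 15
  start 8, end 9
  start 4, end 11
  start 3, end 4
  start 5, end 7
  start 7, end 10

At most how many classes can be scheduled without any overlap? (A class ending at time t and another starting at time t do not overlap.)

6

Sort by end time and greedily take each interval whose start is ≥ the last chosen end.
By end time: (1,3), (3,4), (3,6), (5,7), (4,8), (8,9), (7,10), (4,11), (13,14), (13,15), (17,18).
Pick (1,3); next start ≥ 3 → (3,4); next start ≥ 4 → (5,7); next start ≥ 7 → (8,9); next start ≥ 9 → (13,14); next start ≥ 14 → (17,18).
Selected 6 classes.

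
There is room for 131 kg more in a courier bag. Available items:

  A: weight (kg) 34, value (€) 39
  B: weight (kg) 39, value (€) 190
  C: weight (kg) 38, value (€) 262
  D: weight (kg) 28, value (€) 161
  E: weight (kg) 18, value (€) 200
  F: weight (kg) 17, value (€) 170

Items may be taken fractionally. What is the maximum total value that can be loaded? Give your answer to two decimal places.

Greedy by value/weight ratio, highest first.
Ratios (sorted): E 11.11, F 10.00, C 6.89, D 5.75, B 4.87, A 1.15
take E (18 @ 200); take F (17 @ 170); take C (38 @ 262); take D (28 @ 161); take 30/39 of B → 146.15. Capacity used 131/131.
Total value = 939.15

939.15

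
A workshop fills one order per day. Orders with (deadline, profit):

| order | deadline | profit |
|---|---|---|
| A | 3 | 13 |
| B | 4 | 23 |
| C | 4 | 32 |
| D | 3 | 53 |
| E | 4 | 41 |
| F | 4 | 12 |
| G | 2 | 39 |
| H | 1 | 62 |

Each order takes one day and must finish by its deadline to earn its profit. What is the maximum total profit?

Take jobs in profit order; each goes to the latest open slot no later than its deadline.
By profit: H(d1,62), D(d3,53), E(d4,41), G(d2,39), C(d4,32), B(d4,23), A(d3,13), F(d4,12)
H→slot 1; D→slot 3; E→slot 4; G→slot 2; C skipped; B skipped; A skipped; F skipped.
Profit = 62 + 39 + 53 + 41 = 195

195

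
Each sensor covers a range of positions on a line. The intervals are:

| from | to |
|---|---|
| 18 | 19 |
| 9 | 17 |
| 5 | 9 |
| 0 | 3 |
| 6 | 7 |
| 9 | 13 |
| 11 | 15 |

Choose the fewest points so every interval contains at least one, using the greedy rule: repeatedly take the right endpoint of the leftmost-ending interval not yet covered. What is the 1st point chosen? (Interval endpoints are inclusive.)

3

Sorted: [0,3] [6,7] [5,9] [9,13] [11,15] [9,17] [18,19]
{[0,3]} hit by 3; {[6,7],[5,9]} hit by 7; {[9,13],[11,15],[9,17]} hit by 13; {[18,19]} hit by 19.
Points: 3, 7, 13, 19 (4 total).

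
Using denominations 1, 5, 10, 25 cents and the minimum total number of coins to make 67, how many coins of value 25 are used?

2

67 − 2×25→17 − 1×10→7 − 1×5→2 − 2×1→0
Count of 25: 2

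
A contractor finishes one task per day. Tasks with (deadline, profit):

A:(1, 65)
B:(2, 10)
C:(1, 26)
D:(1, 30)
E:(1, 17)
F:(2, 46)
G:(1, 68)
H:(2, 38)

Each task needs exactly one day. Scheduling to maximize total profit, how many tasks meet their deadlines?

2

Profit order: G=68 A=65 F=46 H=38 D=30 C=26 E=17 B=10
Assign: G→slot 1, A skipped, F→slot 2, H skipped, D skipped, C skipped, E skipped, B skipped.
Slots: [1:G] [2:F]
2 of 8 scheduled.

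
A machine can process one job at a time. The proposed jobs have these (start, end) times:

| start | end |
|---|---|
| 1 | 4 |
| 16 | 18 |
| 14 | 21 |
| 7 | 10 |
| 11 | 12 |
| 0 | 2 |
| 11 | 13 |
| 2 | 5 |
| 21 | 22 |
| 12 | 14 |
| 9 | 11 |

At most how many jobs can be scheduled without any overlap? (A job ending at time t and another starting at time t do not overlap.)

Order by finish time; keep every interval that doesn't clash with the previous kept one.
Sorted by end: (0,2)  (1,4)  (2,5)  (7,10)  (9,11)  (11,12)  (11,13)  (12,14)  (16,18)  (14,21)  (21,22)
take (0,2); take (2,5); take (7,10); take (11,12); skip (11,13); take (12,14); take (16,18); take (21,22).
Selected 7 jobs.

7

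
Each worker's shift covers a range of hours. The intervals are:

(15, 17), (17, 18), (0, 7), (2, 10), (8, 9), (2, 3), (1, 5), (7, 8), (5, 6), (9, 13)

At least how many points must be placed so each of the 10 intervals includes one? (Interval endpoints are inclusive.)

5

Sort by right endpoint; whenever an interval is uncovered, place a point at its right end.
By right end: [2,3]  [1,5]  [5,6]  [0,7]  [7,8]  [8,9]  [2,10]  [9,13]  [15,17]  [17,18]
[2,3] uncovered → point at 3; [5,6] uncovered → point at 6; [7,8] uncovered → point at 8; [9,13] uncovered → point at 13; [15,17] uncovered → point at 17.
Points: 3, 6, 8, 13, 17 (5 total).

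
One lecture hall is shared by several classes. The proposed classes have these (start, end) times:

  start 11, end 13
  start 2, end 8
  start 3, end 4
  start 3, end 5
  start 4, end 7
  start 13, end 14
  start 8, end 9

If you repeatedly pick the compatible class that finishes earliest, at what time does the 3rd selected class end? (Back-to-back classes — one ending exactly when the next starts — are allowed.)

Sorted by end: (3,4)  (3,5)  (4,7)  (2,8)  (8,9)  (11,13)  (13,14)
take (3,4); take (4,7); take (8,9); take (11,13); take (13,14).
Selected: (3,4) (4,7) (8,9) (11,13) (13,14)

9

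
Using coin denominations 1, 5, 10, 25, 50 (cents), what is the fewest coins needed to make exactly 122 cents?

6

Greedy: take as many of the largest coin as possible, then repeat with the remainder.
122 − 2×50→22 − 2×10→2 − 2×1→0
Total coins = 2 + 2 + 2 = 6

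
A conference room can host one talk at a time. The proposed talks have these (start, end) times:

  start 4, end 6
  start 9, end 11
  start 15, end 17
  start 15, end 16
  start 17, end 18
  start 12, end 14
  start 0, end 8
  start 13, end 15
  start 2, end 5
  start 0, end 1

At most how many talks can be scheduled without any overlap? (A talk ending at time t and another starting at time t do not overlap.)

Order by finish time; keep every interval that doesn't clash with the previous kept one.
By end time: (0,1), (2,5), (4,6), (0,8), (9,11), (12,14), (13,15), (15,16), (15,17), (17,18).
Pick (0,1); next start ≥ 1 → (2,5); next start ≥ 5 → (9,11); next start ≥ 11 → (12,14); next start ≥ 14 → (15,16); next start ≥ 16 → (17,18).
Selected 6 talks.

6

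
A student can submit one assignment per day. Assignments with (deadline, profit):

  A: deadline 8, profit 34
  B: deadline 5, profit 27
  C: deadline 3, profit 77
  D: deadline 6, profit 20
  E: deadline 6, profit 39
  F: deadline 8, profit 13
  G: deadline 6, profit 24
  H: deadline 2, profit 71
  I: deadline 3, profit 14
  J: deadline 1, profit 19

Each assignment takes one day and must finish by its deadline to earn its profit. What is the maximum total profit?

305

Sort by profit descending; place each in the latest free slot ≤ its deadline.
By profit: C(d3,77), H(d2,71), E(d6,39), A(d8,34), B(d5,27), G(d6,24), D(d6,20), J(d1,19), I(d3,14), F(d8,13)
C→slot 3; H→slot 2; E→slot 6; A→slot 8; B→slot 5; G→slot 4; D→slot 1; J skipped; I skipped; F→slot 7.
Profit = 20 + 71 + 77 + 24 + 27 + 39 + 13 + 34 = 305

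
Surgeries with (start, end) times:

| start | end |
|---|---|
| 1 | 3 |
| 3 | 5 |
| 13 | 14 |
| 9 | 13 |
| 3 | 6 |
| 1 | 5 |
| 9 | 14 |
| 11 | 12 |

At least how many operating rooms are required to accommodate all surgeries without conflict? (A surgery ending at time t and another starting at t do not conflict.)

The answer is the maximum number of intervals overlapping at any instant.
starts: [1, 1, 3, 3, 9, 9, 11, 13]
ends:   [3, 5, 5, 6, 12, 13, 14, 14]
s1→1 s1→2 e3→1 s3→2 s3→3  — peak 3.

3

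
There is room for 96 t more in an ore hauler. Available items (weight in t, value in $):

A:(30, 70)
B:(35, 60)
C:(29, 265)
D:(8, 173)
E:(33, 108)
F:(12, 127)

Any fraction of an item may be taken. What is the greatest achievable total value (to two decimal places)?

Greedy by value/weight ratio, highest first.
Ratios (sorted): D 21.62, F 10.58, C 9.14, E 3.27, A 2.33, B 1.71
take D (8 @ 173); take F (12 @ 127); take C (29 @ 265); take E (33 @ 108); take 14/30 of A → 32.67. Capacity used 96/96.
Total value = 705.67

705.67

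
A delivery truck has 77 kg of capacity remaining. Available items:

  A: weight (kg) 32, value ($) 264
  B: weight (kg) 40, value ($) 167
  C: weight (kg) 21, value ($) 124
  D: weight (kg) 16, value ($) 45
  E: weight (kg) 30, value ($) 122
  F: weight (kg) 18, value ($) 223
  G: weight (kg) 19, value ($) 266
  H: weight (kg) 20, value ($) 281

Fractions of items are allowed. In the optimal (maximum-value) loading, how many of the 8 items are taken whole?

3

Sort by value per unit weight and fill in that order.
Order: H (281/20=14.05) > G (266/19=14.00) > F (223/18=12.39) > A (264/32=8.25) > C (124/21=5.90) > B (167/40=4.17) > E (122/30=4.07) > D (45/16=2.81)
Fill: take H (20 @ 281) → take G (19 @ 266) → take F (18 @ 223) → take 20/32 of A → 165.00; 77/77 used.
3 item(s) taken whole; one partial (take 20/32 of A).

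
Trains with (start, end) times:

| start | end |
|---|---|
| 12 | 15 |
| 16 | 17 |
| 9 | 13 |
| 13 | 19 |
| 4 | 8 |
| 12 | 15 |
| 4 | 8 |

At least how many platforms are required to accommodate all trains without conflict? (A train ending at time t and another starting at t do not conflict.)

Count concurrent intervals with a sweep; the peak is the room count.
Events (time:±→running): 4:+→1 4:+→2 8:-→1 8:-→0 9:+→1 12:+→2 12:+→3 … peak 3.

3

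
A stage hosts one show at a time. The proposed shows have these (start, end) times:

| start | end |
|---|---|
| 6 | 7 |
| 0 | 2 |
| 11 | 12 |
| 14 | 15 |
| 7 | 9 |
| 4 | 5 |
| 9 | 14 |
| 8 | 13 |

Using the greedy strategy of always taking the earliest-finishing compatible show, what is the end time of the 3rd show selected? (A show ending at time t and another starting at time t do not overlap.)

Order by finish time; keep every interval that doesn't clash with the previous kept one.
Sorted by end: (0,2)  (4,5)  (6,7)  (7,9)  (11,12)  (8,13)  (9,14)  (14,15)
take (0,2); take (4,5); take (6,7); take (7,9); take (11,12); take (14,15).
Selected: (0,2) (4,5) (6,7) (7,9) (11,12) (14,15)

7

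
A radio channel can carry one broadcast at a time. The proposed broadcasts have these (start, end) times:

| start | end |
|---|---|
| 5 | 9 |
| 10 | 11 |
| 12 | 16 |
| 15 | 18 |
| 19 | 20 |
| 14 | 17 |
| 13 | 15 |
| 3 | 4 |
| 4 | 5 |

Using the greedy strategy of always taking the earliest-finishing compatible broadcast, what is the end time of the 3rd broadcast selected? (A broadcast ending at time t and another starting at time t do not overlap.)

9

Sorted by end: (3,4)  (4,5)  (5,9)  (10,11)  (13,15)  (12,16)  (14,17)  (15,18)  (19,20)
take (3,4); take (4,5); take (5,9); take (10,11); take (13,15); skip (12,16); take (15,18); take (19,20).
Selected: (3,4) (4,5) (5,9) (10,11) (13,15) (15,18) (19,20)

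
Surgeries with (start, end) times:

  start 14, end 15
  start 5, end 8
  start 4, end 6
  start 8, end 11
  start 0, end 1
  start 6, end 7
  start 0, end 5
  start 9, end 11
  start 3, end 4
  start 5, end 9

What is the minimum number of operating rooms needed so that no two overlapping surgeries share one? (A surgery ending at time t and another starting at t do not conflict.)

3

Events (time:±→running): 0:+→1 0:+→2 1:-→1 3:+→2 4:-→1 4:+→2 5:-→1 5:+→2 5:+→3 … peak 3.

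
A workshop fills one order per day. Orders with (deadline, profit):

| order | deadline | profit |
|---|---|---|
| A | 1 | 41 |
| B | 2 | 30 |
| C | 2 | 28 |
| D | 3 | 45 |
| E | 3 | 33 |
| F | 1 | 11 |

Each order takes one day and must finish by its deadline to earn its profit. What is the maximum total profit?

119

Profit order: D=45 A=41 E=33 B=30 C=28 F=11
Assign: D→slot 3, A→slot 1, E→slot 2, B skipped, C skipped, F skipped.
Slots: [1:A] [2:E] [3:D]
Profit = 41 + 33 + 45 = 119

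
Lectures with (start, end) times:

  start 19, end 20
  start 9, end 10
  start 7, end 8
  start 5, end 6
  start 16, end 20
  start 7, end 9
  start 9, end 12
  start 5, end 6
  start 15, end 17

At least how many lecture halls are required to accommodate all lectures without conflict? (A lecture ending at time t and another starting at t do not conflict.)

2

Events (time:±→running): 5:+→1 5:+→2 … peak 2.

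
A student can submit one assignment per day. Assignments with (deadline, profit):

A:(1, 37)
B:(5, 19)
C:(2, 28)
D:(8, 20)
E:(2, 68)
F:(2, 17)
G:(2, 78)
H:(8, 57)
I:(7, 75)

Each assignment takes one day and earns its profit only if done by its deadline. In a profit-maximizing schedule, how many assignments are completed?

Sort by profit descending; place each in the latest free slot ≤ its deadline.
Profit order: G=78 I=75 E=68 H=57 A=37 C=28 D=20 B=19 F=17
Assign: G→slot 2, I→slot 7, E→slot 1, H→slot 8, A skipped, C skipped, D→slot 6, B→slot 5, F skipped.
Slots: [1:E] [2:G] [5:B] [6:D] [7:I] [8:H]
6 of 9 scheduled.

6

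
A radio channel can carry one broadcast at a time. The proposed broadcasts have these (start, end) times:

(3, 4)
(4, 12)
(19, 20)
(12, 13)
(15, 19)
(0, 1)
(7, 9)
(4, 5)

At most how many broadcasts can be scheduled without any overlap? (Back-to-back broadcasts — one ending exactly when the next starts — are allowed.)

Sort by end time and greedily take each interval whose start is ≥ the last chosen end.
Sorted by end: (0,1)  (3,4)  (4,5)  (7,9)  (4,12)  (12,13)  (15,19)  (19,20)
take (0,1); take (3,4); take (4,5); take (7,9); take (12,13); take (15,19); take (19,20).
Selected 7 broadcasts.

7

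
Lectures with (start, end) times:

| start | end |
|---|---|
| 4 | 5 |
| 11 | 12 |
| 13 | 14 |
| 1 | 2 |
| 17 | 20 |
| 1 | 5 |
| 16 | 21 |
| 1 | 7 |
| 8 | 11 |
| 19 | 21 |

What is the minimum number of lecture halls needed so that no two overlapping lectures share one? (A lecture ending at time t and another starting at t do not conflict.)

starts: [1, 1, 1, 4, 8, 11, 13, 16, 17, 19]
ends:   [2, 5, 5, 7, 11, 12, 14, 20, 21, 21]
s1→1 s1→2 s1→3  — peak 3.

3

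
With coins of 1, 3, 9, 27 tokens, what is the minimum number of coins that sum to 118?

6

Greedy: take as many of the largest coin as possible, then repeat with the remainder.
118 − 4×27→10 − 1×9→1 − 1×1→0
Total coins = 4 + 1 + 1 = 6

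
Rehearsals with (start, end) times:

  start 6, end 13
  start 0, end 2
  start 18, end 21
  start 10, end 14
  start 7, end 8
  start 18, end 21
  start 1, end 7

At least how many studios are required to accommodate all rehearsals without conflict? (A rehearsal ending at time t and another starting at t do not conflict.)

Events (time:±→running): 0:+→1 1:+→2 … peak 2.

2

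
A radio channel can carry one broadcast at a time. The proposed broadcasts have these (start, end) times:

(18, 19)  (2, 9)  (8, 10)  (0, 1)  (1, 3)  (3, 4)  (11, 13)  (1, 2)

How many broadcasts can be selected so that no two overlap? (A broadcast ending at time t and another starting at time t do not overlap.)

By end time: (0,1), (1,2), (1,3), (3,4), (2,9), (8,10), (11,13), (18,19).
Pick (0,1); next start ≥ 1 → (1,2); next start ≥ 2 → (3,4); next start ≥ 4 → (8,10); next start ≥ 10 → (11,13); next start ≥ 13 → (18,19).
Selected 6 broadcasts.

6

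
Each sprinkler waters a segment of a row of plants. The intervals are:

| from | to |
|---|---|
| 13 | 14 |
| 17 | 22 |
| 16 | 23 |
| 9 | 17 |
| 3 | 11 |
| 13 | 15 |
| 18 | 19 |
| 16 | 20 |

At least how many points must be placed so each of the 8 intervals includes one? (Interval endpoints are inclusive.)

3

Sort by right endpoint; whenever an interval is uncovered, place a point at its right end.
By right end: [3,11]  [13,14]  [13,15]  [9,17]  [18,19]  [16,20]  [17,22]  [16,23]
[3,11] uncovered → point at 11; [13,14] uncovered → point at 14; [18,19] uncovered → point at 19.
Points: 11, 14, 19 (3 total).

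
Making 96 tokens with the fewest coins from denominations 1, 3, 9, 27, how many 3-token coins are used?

2

96 − 3×27→15 − 1×9→6 − 2×3→0
Count of 3: 2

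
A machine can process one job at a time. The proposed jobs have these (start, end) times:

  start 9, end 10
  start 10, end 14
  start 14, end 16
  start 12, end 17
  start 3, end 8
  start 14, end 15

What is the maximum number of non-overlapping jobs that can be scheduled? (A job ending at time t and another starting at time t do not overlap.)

Greedy by earliest finish: after sorting by end time, pick each interval compatible with the last pick.
By end time: (3,8), (9,10), (10,14), (14,15), (14,16), (12,17).
Pick (3,8); next start ≥ 8 → (9,10); next start ≥ 10 → (10,14); next start ≥ 14 → (14,15).
Selected 4 jobs.

4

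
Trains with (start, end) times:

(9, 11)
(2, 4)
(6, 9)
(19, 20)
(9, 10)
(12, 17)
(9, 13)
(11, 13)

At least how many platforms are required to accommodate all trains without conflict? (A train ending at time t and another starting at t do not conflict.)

The answer is the maximum number of intervals overlapping at any instant.
starts: [2, 6, 9, 9, 9, 11, 12, 19]
ends:   [4, 9, 10, 11, 13, 13, 17, 20]
s2→1 e4→0 s6→1 e9→0 s9→1 s9→2 s9→3  — peak 3.

3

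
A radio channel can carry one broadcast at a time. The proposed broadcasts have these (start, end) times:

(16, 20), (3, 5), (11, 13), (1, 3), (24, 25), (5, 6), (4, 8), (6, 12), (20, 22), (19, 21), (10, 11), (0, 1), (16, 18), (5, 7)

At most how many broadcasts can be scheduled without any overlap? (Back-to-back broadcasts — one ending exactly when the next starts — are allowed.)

9

Sort by end time and greedily take each interval whose start is ≥ the last chosen end.
By end time: (0,1), (1,3), (3,5), (5,6), (5,7), (4,8), (10,11), (6,12), (11,13), (16,18), (16,20), (19,21), (20,22), (24,25).
Pick (0,1); next start ≥ 1 → (1,3); next start ≥ 3 → (3,5); next start ≥ 5 → (5,6); next start ≥ 6 → (10,11); next start ≥ 11 → (11,13); next start ≥ 13 → (16,18); next start ≥ 18 → (19,21); next start ≥ 21 → (24,25).
Selected 9 broadcasts.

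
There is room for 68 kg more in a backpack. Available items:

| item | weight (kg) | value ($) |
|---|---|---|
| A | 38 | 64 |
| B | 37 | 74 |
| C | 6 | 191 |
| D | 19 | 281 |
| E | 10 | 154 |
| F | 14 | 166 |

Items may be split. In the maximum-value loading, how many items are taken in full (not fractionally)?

Order: C (191/6=31.83) > E (154/10=15.40) > D (281/19=14.79) > F (166/14=11.86) > B (74/37=2.00) > A (64/38=1.68)
Fill: take C (6 @ 191) → take E (10 @ 154) → take D (19 @ 281) → take F (14 @ 166) → take 19/37 of B → 38.00; 68/68 used.
4 item(s) taken whole; one partial (take 19/37 of B).

4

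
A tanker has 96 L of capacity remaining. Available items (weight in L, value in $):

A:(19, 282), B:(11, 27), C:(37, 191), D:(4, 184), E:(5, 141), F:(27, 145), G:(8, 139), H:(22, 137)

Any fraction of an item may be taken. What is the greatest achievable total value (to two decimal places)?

1084.78

Sort by value per unit weight and fill in that order.
Ratios (sorted): D 46.00, E 28.20, G 17.38, A 14.84, H 6.23, F 5.37, C 5.16, B 2.45
take D (4 @ 184); take E (5 @ 141); take G (8 @ 139); take A (19 @ 282); take H (22 @ 137); take F (27 @ 145); take 11/37 of C → 56.78. Capacity used 96/96.
Total value = 1084.78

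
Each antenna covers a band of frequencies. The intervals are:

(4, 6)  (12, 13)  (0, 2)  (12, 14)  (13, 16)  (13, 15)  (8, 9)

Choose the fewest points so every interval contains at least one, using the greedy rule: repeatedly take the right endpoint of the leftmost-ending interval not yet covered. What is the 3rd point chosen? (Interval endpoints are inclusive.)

9

Sort by right endpoint; whenever an interval is uncovered, place a point at its right end.
Sorted: [0,2] [4,6] [8,9] [12,13] [12,14] [13,15] [13,16]
{[0,2]} hit by 2; {[4,6]} hit by 6; {[8,9]} hit by 9; {[12,13],[12,14],[13,15],[13,16]} hit by 13.
Points: 2, 6, 9, 13 (4 total).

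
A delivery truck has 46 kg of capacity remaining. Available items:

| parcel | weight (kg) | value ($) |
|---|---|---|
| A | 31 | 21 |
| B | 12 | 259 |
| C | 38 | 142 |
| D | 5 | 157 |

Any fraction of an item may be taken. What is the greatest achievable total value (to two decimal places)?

524.37

Sort by value per unit weight and fill in that order.
Ratios (sorted): D 31.40, B 21.58, C 3.74, A 0.68
take D (5 @ 157); take B (12 @ 259); take 29/38 of C → 108.37. Capacity used 46/46.
Total value = 524.37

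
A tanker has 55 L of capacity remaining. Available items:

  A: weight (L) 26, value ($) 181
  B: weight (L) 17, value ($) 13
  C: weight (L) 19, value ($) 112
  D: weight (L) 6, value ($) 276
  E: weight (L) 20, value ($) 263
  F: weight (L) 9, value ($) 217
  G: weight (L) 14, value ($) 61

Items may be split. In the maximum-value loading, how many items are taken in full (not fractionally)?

Greedy by value/weight ratio, highest first.
Order: D (276/6=46.00) > F (217/9=24.11) > E (263/20=13.15) > A (181/26=6.96) > C (112/19=5.89) > G (61/14=4.36) > B (13/17=0.76)
Fill: take D (6 @ 276) → take F (9 @ 217) → take E (20 @ 263) → take 20/26 of A → 139.23; 55/55 used.
3 item(s) taken whole; one partial (take 20/26 of A).

3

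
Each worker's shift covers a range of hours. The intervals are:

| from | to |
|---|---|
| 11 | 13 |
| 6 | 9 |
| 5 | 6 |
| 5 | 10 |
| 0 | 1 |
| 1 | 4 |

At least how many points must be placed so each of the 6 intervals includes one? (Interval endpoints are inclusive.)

3

Sort by right endpoint; whenever an interval is uncovered, place a point at its right end.
By right end: [0,1]  [1,4]  [5,6]  [6,9]  [5,10]  [11,13]
[0,1] uncovered → point at 1; [5,6] uncovered → point at 6; [11,13] uncovered → point at 13.
Points: 1, 6, 13 (3 total).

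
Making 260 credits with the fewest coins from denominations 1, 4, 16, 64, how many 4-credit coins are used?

1

Use the largest denomination that fits, subtract, and repeat.
260 − 4×64→4 − 1×4→0
Count of 4: 1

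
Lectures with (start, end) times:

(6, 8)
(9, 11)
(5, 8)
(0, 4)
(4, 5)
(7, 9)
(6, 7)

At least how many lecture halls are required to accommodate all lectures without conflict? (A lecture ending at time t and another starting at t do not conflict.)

3

Count concurrent intervals with a sweep; the peak is the room count.
starts: [0, 4, 5, 6, 6, 7, 9]
ends:   [4, 5, 7, 8, 8, 9, 11]
s0→1 e4→0 s4→1 e5→0 s5→1 s6→2 s6→3  — peak 3.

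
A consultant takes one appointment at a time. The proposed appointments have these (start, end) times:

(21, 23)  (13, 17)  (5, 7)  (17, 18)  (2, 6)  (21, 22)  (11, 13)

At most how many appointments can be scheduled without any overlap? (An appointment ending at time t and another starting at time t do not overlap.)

Greedy by earliest finish: after sorting by end time, pick each interval compatible with the last pick.
Sorted by end: (2,6)  (5,7)  (11,13)  (13,17)  (17,18)  (21,22)  (21,23)
take (2,6); skip (5,7); take (11,13); take (13,17); take (17,18); take (21,22); skip (21,23).
Selected 5 appointments.

5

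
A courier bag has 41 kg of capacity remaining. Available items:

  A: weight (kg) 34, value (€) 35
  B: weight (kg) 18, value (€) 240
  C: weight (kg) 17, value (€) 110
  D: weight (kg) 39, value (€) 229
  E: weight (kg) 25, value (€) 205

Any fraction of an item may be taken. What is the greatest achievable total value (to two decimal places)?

428.60

Sort by value per unit weight and fill in that order.
Order: B (240/18=13.33) > E (205/25=8.20) > C (110/17=6.47) > D (229/39=5.87) > A (35/34=1.03)
Fill: take B (18 @ 240) → take 23/25 of E → 188.60; 41/41 used.
Total value = 428.60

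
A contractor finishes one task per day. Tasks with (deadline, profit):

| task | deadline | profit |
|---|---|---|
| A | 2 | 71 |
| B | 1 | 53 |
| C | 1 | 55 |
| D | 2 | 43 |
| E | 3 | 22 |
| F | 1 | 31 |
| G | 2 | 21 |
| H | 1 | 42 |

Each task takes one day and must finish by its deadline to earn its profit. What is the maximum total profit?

148

By profit: A(d2,71), C(d1,55), B(d1,53), D(d2,43), H(d1,42), F(d1,31), E(d3,22), G(d2,21)
A→slot 2; C→slot 1; B skipped; D skipped; H skipped; F skipped; E→slot 3; G skipped.
Profit = 55 + 71 + 22 = 148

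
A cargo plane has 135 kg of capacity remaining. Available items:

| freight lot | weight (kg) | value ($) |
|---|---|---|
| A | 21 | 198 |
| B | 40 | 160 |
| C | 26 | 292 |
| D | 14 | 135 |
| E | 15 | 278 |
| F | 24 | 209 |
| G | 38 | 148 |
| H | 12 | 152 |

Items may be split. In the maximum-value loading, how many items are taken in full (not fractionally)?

Order: E (278/15=18.53) > H (152/12=12.67) > C (292/26=11.23) > D (135/14=9.64) > A (198/21=9.43) > F (209/24=8.71) > B (160/40=4.00) > G (148/38=3.89)
Fill: take E (15 @ 278) → take H (12 @ 152) → take C (26 @ 292) → take D (14 @ 135) → take A (21 @ 198) → take F (24 @ 209) → take 23/40 of B → 92.00; 135/135 used.
6 item(s) taken whole; one partial (take 23/40 of B).

6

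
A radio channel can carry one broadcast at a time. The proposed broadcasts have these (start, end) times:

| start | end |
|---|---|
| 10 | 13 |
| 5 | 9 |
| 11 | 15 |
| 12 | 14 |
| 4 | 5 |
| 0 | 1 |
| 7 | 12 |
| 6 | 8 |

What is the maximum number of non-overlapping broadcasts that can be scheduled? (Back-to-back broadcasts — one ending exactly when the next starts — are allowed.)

4

By end time: (0,1), (4,5), (6,8), (5,9), (7,12), (10,13), (12,14), (11,15).
Pick (0,1); next start ≥ 1 → (4,5); next start ≥ 5 → (6,8); next start ≥ 8 → (10,13).
Selected 4 broadcasts.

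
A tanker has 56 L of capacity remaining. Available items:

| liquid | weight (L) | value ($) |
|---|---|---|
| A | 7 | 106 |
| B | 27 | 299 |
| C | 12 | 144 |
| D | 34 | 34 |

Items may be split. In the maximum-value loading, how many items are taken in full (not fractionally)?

Ratios (sorted): A 15.14, C 12.00, B 11.07, D 1.00
take A (7 @ 106); take C (12 @ 144); take B (27 @ 299); take 10/34 of D → 10.00. Capacity used 56/56.
3 item(s) taken whole; one partial (take 10/34 of D).

3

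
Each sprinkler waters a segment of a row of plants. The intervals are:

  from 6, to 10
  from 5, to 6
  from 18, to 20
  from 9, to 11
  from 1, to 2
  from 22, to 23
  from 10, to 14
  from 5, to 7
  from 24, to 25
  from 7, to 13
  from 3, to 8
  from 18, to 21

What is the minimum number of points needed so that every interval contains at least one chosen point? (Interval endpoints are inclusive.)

6

By right end: [1,2]  [5,6]  [5,7]  [3,8]  [6,10]  [9,11]  [7,13]  [10,14]  [18,20]  [18,21]  [22,23]  [24,25]
[1,2] uncovered → point at 2; [5,6] uncovered → point at 6; [9,11] uncovered → point at 11; [18,20] uncovered → point at 20; [22,23] uncovered → point at 23; [24,25] uncovered → point at 25.
Points: 2, 6, 11, 20, 23, 25 (6 total).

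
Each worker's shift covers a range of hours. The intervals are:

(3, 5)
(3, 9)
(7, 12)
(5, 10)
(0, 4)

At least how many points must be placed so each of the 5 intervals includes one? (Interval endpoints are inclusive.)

By right end: [0,4]  [3,5]  [3,9]  [5,10]  [7,12]
[0,4] uncovered → point at 4; [5,10] uncovered → point at 10.
Points: 4, 10 (2 total).

2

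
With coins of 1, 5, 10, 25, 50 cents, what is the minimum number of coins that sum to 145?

Greedy: take as many of the largest coin as possible, then repeat with the remainder.
145 − 2×50→45 − 1×25→20 − 2×10→0
Total coins = 2 + 1 + 2 = 5

5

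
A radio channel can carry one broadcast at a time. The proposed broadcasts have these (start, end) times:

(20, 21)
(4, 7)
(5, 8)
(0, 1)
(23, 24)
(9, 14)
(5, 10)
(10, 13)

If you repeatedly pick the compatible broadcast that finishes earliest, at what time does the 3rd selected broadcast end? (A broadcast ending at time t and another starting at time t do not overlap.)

13

Sort by end time and greedily take each interval whose start is ≥ the last chosen end.
Sorted by end: (0,1)  (4,7)  (5,8)  (5,10)  (10,13)  (9,14)  (20,21)  (23,24)
take (0,1); take (4,7); take (10,13); take (20,21); take (23,24).
Selected: (0,1) (4,7) (10,13) (20,21) (23,24)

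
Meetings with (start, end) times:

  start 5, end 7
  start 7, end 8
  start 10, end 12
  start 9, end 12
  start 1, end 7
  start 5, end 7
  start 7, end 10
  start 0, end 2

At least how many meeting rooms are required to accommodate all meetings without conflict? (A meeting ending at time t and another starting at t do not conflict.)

3

The answer is the maximum number of intervals overlapping at any instant.
starts: [0, 1, 5, 5, 7, 7, 9, 10]
ends:   [2, 7, 7, 7, 8, 10, 12, 12]
s0→1 s1→2 e2→1 s5→2 s5→3  — peak 3.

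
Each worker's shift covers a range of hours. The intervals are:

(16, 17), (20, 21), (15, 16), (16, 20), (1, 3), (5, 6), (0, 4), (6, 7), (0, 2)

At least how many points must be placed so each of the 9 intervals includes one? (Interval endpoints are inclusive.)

Sort by right endpoint; whenever an interval is uncovered, place a point at its right end.
By right end: [0,2]  [1,3]  [0,4]  [5,6]  [6,7]  [15,16]  [16,17]  [16,20]  [20,21]
[0,2] uncovered → point at 2; [5,6] uncovered → point at 6; [15,16] uncovered → point at 16; [20,21] uncovered → point at 21.
Points: 2, 6, 16, 21 (4 total).

4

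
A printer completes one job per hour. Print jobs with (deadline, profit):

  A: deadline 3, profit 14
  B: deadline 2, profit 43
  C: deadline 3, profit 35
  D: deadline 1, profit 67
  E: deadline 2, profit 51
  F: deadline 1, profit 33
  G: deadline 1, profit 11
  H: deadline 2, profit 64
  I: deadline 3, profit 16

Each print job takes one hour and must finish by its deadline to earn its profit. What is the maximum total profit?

Take jobs in profit order; each goes to the latest open slot no later than its deadline.
By profit: D(d1,67), H(d2,64), E(d2,51), B(d2,43), C(d3,35), F(d1,33), I(d3,16), A(d3,14), G(d1,11)
D→slot 1; H→slot 2; E skipped; B skipped; C→slot 3; F skipped; I skipped; A skipped; G skipped.
Profit = 67 + 64 + 35 = 166

166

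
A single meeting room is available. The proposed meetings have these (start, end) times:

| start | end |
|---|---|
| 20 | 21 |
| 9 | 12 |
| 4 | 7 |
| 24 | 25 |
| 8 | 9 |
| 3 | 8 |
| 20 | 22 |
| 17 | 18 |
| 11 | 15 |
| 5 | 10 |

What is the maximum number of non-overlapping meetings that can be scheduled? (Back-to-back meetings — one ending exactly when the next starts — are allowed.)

Sorted by end: (4,7)  (3,8)  (8,9)  (5,10)  (9,12)  (11,15)  (17,18)  (20,21)  (20,22)  (24,25)
take (4,7); skip (3,8); take (8,9); take (9,12); skip (11,15); take (17,18); take (20,21); take (24,25).
Selected 6 meetings.

6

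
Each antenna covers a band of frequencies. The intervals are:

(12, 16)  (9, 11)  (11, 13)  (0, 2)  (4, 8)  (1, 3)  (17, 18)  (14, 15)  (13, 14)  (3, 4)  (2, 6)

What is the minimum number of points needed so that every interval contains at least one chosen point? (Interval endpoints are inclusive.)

Sorted: [0,2] [1,3] [3,4] [2,6] [4,8] [9,11] [11,13] [13,14] [14,15] [12,16] [17,18]
{[0,2],[1,3]} hit by 2; {[3,4],[2,6],[4,8]} hit by 4; {[9,11],[11,13]} hit by 11; {[13,14],[14,15],[12,16]} hit by 14; {[17,18]} hit by 18.
Points: 2, 4, 11, 14, 18 (5 total).

5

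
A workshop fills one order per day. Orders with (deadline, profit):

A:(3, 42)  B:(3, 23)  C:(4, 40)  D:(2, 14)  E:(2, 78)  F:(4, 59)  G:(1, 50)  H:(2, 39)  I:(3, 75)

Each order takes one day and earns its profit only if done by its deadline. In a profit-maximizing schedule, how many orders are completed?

By profit: E(d2,78), I(d3,75), F(d4,59), G(d1,50), A(d3,42), C(d4,40), H(d2,39), B(d3,23), D(d2,14)
E→slot 2; I→slot 3; F→slot 4; G→slot 1; A skipped; C skipped; H skipped; B skipped; D skipped.
4 of 9 scheduled.

4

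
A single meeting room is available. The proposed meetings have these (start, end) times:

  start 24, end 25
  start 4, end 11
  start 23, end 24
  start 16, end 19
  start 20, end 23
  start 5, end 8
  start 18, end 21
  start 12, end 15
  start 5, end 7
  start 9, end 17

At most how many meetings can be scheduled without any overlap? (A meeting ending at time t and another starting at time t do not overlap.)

Sorted by end: (5,7)  (5,8)  (4,11)  (12,15)  (9,17)  (16,19)  (18,21)  (20,23)  (23,24)  (24,25)
take (5,7); skip (5,8); take (12,15); take (16,19); skip (18,21); take (20,23); take (23,24); take (24,25).
Selected 6 meetings.

6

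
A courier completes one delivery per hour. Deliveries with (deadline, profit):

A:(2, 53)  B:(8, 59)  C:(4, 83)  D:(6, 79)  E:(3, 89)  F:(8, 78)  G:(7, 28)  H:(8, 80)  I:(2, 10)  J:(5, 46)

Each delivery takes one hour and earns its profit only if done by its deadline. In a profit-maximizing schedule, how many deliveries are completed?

By profit: E(d3,89), C(d4,83), H(d8,80), D(d6,79), F(d8,78), B(d8,59), A(d2,53), J(d5,46), G(d7,28), I(d2,10)
E→slot 3; C→slot 4; H→slot 8; D→slot 6; F→slot 7; B→slot 5; A→slot 2; J→slot 1; G skipped; I skipped.
8 of 10 scheduled.

8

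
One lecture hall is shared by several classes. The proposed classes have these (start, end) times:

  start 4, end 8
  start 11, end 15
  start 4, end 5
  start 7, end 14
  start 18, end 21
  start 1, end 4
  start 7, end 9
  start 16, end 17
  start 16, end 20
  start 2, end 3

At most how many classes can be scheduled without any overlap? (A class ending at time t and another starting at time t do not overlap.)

Order by finish time; keep every interval that doesn't clash with the previous kept one.
Sorted by end: (2,3)  (1,4)  (4,5)  (4,8)  (7,9)  (7,14)  (11,15)  (16,17)  (16,20)  (18,21)
take (2,3); take (4,5); take (7,9); skip (7,14); take (11,15); take (16,17); skip (16,20); take (18,21).
Selected 6 classes.

6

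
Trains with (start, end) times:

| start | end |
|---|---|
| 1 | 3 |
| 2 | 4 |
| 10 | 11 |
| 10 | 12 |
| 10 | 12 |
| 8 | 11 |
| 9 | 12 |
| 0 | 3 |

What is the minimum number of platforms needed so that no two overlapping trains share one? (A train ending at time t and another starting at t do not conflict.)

Events (time:±→running): 0:+→1 1:+→2 2:+→3 3:-→2 3:-→1 4:-→0 8:+→1 9:+→2 10:+→3 10:+→4 10:+→5 … peak 5.

5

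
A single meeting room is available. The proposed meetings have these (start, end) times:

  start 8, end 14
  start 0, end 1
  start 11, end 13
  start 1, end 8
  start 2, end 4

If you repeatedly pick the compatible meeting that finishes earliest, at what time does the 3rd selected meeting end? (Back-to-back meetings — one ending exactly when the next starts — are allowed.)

13

Sorted by end: (0,1)  (2,4)  (1,8)  (11,13)  (8,14)
take (0,1); take (2,4); take (11,13).
Selected: (0,1) (2,4) (11,13)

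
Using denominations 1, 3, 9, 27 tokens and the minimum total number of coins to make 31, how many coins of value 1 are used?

1

31 − 1×27→4 − 1×3→1 − 1×1→0
Count of 1: 1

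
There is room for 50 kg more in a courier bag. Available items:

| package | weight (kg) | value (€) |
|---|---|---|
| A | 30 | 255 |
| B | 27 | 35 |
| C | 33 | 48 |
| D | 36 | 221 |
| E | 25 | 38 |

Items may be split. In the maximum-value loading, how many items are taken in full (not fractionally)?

1

Greedy by value/weight ratio, highest first.
Order: A (255/30=8.50) > D (221/36=6.14) > E (38/25=1.52) > C (48/33=1.45) > B (35/27=1.30)
Fill: take A (30 @ 255) → take 20/36 of D → 122.78; 50/50 used.
1 item(s) taken whole; one partial (take 20/36 of D).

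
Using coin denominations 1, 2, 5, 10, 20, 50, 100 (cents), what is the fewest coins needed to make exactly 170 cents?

3

170 = 1×100 + 1×50 + 1×20
Total coins = 1 + 1 + 1 = 3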